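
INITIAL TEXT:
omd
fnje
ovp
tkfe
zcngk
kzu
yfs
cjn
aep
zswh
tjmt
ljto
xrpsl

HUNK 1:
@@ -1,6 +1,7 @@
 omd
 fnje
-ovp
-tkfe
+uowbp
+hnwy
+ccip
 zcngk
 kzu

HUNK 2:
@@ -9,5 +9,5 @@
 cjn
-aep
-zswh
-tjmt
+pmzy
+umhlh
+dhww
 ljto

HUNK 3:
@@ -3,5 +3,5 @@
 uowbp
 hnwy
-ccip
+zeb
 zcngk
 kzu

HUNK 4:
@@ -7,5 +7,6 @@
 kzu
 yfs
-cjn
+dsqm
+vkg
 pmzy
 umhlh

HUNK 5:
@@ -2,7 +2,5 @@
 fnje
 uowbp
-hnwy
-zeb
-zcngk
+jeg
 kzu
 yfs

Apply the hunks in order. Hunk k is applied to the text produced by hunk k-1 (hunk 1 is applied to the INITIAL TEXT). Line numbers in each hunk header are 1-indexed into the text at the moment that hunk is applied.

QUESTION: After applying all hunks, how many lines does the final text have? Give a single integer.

Hunk 1: at line 1 remove [ovp,tkfe] add [uowbp,hnwy,ccip] -> 14 lines: omd fnje uowbp hnwy ccip zcngk kzu yfs cjn aep zswh tjmt ljto xrpsl
Hunk 2: at line 9 remove [aep,zswh,tjmt] add [pmzy,umhlh,dhww] -> 14 lines: omd fnje uowbp hnwy ccip zcngk kzu yfs cjn pmzy umhlh dhww ljto xrpsl
Hunk 3: at line 3 remove [ccip] add [zeb] -> 14 lines: omd fnje uowbp hnwy zeb zcngk kzu yfs cjn pmzy umhlh dhww ljto xrpsl
Hunk 4: at line 7 remove [cjn] add [dsqm,vkg] -> 15 lines: omd fnje uowbp hnwy zeb zcngk kzu yfs dsqm vkg pmzy umhlh dhww ljto xrpsl
Hunk 5: at line 2 remove [hnwy,zeb,zcngk] add [jeg] -> 13 lines: omd fnje uowbp jeg kzu yfs dsqm vkg pmzy umhlh dhww ljto xrpsl
Final line count: 13

Answer: 13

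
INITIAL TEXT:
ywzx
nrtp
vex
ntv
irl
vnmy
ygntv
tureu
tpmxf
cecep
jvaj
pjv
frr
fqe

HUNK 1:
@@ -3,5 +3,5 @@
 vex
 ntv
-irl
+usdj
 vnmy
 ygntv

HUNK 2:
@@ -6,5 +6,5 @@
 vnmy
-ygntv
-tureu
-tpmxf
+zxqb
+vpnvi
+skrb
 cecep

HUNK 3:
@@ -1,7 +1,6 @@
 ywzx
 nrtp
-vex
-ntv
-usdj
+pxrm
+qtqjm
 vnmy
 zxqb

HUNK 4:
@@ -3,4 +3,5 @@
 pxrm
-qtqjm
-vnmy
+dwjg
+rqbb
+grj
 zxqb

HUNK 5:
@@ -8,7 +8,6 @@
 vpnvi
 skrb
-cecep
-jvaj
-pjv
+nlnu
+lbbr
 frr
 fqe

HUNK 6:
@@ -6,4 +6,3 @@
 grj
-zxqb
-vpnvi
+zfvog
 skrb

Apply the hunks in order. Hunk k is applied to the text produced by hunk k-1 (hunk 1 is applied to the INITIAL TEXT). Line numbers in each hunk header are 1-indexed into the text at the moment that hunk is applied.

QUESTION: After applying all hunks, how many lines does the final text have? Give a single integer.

Answer: 12

Derivation:
Hunk 1: at line 3 remove [irl] add [usdj] -> 14 lines: ywzx nrtp vex ntv usdj vnmy ygntv tureu tpmxf cecep jvaj pjv frr fqe
Hunk 2: at line 6 remove [ygntv,tureu,tpmxf] add [zxqb,vpnvi,skrb] -> 14 lines: ywzx nrtp vex ntv usdj vnmy zxqb vpnvi skrb cecep jvaj pjv frr fqe
Hunk 3: at line 1 remove [vex,ntv,usdj] add [pxrm,qtqjm] -> 13 lines: ywzx nrtp pxrm qtqjm vnmy zxqb vpnvi skrb cecep jvaj pjv frr fqe
Hunk 4: at line 3 remove [qtqjm,vnmy] add [dwjg,rqbb,grj] -> 14 lines: ywzx nrtp pxrm dwjg rqbb grj zxqb vpnvi skrb cecep jvaj pjv frr fqe
Hunk 5: at line 8 remove [cecep,jvaj,pjv] add [nlnu,lbbr] -> 13 lines: ywzx nrtp pxrm dwjg rqbb grj zxqb vpnvi skrb nlnu lbbr frr fqe
Hunk 6: at line 6 remove [zxqb,vpnvi] add [zfvog] -> 12 lines: ywzx nrtp pxrm dwjg rqbb grj zfvog skrb nlnu lbbr frr fqe
Final line count: 12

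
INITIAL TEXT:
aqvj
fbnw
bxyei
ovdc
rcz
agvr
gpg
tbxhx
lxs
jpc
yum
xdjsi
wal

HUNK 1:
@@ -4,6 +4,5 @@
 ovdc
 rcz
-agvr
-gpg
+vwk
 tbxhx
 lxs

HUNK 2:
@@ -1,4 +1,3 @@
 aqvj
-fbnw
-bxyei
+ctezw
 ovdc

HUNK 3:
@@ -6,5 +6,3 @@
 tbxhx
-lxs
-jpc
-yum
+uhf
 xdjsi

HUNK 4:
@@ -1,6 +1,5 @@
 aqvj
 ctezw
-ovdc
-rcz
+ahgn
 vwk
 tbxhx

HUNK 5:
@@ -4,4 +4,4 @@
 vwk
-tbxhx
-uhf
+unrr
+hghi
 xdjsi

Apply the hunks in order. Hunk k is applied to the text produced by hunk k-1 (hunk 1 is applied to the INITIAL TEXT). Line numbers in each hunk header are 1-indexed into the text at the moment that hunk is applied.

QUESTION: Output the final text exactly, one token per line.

Hunk 1: at line 4 remove [agvr,gpg] add [vwk] -> 12 lines: aqvj fbnw bxyei ovdc rcz vwk tbxhx lxs jpc yum xdjsi wal
Hunk 2: at line 1 remove [fbnw,bxyei] add [ctezw] -> 11 lines: aqvj ctezw ovdc rcz vwk tbxhx lxs jpc yum xdjsi wal
Hunk 3: at line 6 remove [lxs,jpc,yum] add [uhf] -> 9 lines: aqvj ctezw ovdc rcz vwk tbxhx uhf xdjsi wal
Hunk 4: at line 1 remove [ovdc,rcz] add [ahgn] -> 8 lines: aqvj ctezw ahgn vwk tbxhx uhf xdjsi wal
Hunk 5: at line 4 remove [tbxhx,uhf] add [unrr,hghi] -> 8 lines: aqvj ctezw ahgn vwk unrr hghi xdjsi wal

Answer: aqvj
ctezw
ahgn
vwk
unrr
hghi
xdjsi
wal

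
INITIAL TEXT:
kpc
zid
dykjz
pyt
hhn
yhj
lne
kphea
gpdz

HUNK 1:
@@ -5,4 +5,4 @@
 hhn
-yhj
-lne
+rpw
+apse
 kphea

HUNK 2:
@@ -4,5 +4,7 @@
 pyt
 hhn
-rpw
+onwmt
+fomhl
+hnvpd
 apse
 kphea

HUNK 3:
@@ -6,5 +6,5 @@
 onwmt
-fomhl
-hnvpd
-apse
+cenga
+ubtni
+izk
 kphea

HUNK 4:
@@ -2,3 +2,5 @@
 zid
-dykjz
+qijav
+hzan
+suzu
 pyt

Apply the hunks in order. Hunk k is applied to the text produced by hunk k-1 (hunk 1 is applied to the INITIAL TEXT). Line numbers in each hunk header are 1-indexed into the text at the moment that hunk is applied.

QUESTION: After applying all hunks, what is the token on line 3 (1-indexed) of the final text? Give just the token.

Hunk 1: at line 5 remove [yhj,lne] add [rpw,apse] -> 9 lines: kpc zid dykjz pyt hhn rpw apse kphea gpdz
Hunk 2: at line 4 remove [rpw] add [onwmt,fomhl,hnvpd] -> 11 lines: kpc zid dykjz pyt hhn onwmt fomhl hnvpd apse kphea gpdz
Hunk 3: at line 6 remove [fomhl,hnvpd,apse] add [cenga,ubtni,izk] -> 11 lines: kpc zid dykjz pyt hhn onwmt cenga ubtni izk kphea gpdz
Hunk 4: at line 2 remove [dykjz] add [qijav,hzan,suzu] -> 13 lines: kpc zid qijav hzan suzu pyt hhn onwmt cenga ubtni izk kphea gpdz
Final line 3: qijav

Answer: qijav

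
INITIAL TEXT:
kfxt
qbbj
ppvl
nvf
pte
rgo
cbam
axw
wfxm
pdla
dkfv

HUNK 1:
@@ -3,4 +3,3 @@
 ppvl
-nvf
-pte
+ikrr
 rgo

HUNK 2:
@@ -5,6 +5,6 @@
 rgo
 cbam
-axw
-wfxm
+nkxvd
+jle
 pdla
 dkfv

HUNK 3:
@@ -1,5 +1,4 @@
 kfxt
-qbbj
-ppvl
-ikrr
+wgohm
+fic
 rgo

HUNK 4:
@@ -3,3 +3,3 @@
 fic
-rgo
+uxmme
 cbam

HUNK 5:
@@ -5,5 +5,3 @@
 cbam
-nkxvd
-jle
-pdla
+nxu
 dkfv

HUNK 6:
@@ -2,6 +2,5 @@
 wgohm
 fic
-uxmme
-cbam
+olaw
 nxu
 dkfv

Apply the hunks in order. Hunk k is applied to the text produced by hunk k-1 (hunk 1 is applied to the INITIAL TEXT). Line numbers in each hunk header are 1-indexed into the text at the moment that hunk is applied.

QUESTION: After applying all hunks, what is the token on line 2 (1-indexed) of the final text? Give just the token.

Answer: wgohm

Derivation:
Hunk 1: at line 3 remove [nvf,pte] add [ikrr] -> 10 lines: kfxt qbbj ppvl ikrr rgo cbam axw wfxm pdla dkfv
Hunk 2: at line 5 remove [axw,wfxm] add [nkxvd,jle] -> 10 lines: kfxt qbbj ppvl ikrr rgo cbam nkxvd jle pdla dkfv
Hunk 3: at line 1 remove [qbbj,ppvl,ikrr] add [wgohm,fic] -> 9 lines: kfxt wgohm fic rgo cbam nkxvd jle pdla dkfv
Hunk 4: at line 3 remove [rgo] add [uxmme] -> 9 lines: kfxt wgohm fic uxmme cbam nkxvd jle pdla dkfv
Hunk 5: at line 5 remove [nkxvd,jle,pdla] add [nxu] -> 7 lines: kfxt wgohm fic uxmme cbam nxu dkfv
Hunk 6: at line 2 remove [uxmme,cbam] add [olaw] -> 6 lines: kfxt wgohm fic olaw nxu dkfv
Final line 2: wgohm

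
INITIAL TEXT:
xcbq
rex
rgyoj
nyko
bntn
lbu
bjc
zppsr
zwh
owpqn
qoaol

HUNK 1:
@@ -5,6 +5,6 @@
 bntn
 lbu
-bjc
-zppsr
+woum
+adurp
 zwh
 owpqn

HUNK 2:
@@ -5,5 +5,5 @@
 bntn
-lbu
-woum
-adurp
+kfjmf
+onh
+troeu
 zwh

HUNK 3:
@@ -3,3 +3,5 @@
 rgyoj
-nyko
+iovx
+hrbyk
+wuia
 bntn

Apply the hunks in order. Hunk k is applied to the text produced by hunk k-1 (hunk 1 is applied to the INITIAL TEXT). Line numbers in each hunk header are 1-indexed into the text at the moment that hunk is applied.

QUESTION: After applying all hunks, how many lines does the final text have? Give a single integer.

Answer: 13

Derivation:
Hunk 1: at line 5 remove [bjc,zppsr] add [woum,adurp] -> 11 lines: xcbq rex rgyoj nyko bntn lbu woum adurp zwh owpqn qoaol
Hunk 2: at line 5 remove [lbu,woum,adurp] add [kfjmf,onh,troeu] -> 11 lines: xcbq rex rgyoj nyko bntn kfjmf onh troeu zwh owpqn qoaol
Hunk 3: at line 3 remove [nyko] add [iovx,hrbyk,wuia] -> 13 lines: xcbq rex rgyoj iovx hrbyk wuia bntn kfjmf onh troeu zwh owpqn qoaol
Final line count: 13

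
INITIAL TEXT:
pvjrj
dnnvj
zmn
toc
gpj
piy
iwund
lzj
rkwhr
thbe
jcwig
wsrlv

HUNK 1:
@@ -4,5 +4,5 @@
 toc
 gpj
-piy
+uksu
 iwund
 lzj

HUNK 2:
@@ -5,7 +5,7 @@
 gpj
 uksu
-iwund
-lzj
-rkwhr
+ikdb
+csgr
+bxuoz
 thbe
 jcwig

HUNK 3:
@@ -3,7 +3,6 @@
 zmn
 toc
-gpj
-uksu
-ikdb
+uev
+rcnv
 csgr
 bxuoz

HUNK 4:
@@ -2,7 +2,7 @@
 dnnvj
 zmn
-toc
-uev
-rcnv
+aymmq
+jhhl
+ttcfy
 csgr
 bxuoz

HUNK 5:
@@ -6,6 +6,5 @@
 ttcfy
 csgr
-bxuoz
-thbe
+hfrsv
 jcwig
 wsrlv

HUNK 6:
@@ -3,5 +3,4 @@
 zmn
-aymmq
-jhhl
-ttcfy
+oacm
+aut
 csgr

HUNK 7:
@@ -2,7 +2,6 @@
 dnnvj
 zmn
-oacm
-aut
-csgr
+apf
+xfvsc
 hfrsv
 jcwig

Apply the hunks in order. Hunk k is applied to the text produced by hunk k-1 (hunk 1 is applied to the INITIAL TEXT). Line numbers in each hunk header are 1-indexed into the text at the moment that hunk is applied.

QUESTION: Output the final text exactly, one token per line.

Hunk 1: at line 4 remove [piy] add [uksu] -> 12 lines: pvjrj dnnvj zmn toc gpj uksu iwund lzj rkwhr thbe jcwig wsrlv
Hunk 2: at line 5 remove [iwund,lzj,rkwhr] add [ikdb,csgr,bxuoz] -> 12 lines: pvjrj dnnvj zmn toc gpj uksu ikdb csgr bxuoz thbe jcwig wsrlv
Hunk 3: at line 3 remove [gpj,uksu,ikdb] add [uev,rcnv] -> 11 lines: pvjrj dnnvj zmn toc uev rcnv csgr bxuoz thbe jcwig wsrlv
Hunk 4: at line 2 remove [toc,uev,rcnv] add [aymmq,jhhl,ttcfy] -> 11 lines: pvjrj dnnvj zmn aymmq jhhl ttcfy csgr bxuoz thbe jcwig wsrlv
Hunk 5: at line 6 remove [bxuoz,thbe] add [hfrsv] -> 10 lines: pvjrj dnnvj zmn aymmq jhhl ttcfy csgr hfrsv jcwig wsrlv
Hunk 6: at line 3 remove [aymmq,jhhl,ttcfy] add [oacm,aut] -> 9 lines: pvjrj dnnvj zmn oacm aut csgr hfrsv jcwig wsrlv
Hunk 7: at line 2 remove [oacm,aut,csgr] add [apf,xfvsc] -> 8 lines: pvjrj dnnvj zmn apf xfvsc hfrsv jcwig wsrlv

Answer: pvjrj
dnnvj
zmn
apf
xfvsc
hfrsv
jcwig
wsrlv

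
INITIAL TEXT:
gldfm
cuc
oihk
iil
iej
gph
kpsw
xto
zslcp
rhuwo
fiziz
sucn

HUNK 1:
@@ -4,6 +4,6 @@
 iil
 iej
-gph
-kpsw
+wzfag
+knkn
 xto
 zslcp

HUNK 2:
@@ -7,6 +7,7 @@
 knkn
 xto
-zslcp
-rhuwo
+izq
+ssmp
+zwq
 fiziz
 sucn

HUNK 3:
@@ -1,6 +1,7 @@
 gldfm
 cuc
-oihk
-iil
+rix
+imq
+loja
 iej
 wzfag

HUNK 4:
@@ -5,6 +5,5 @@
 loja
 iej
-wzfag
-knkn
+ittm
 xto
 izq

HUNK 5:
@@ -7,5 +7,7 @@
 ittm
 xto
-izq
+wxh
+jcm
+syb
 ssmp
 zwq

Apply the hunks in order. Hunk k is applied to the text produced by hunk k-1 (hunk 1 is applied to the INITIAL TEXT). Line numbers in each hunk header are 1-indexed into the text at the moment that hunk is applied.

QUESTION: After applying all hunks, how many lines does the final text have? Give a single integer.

Hunk 1: at line 4 remove [gph,kpsw] add [wzfag,knkn] -> 12 lines: gldfm cuc oihk iil iej wzfag knkn xto zslcp rhuwo fiziz sucn
Hunk 2: at line 7 remove [zslcp,rhuwo] add [izq,ssmp,zwq] -> 13 lines: gldfm cuc oihk iil iej wzfag knkn xto izq ssmp zwq fiziz sucn
Hunk 3: at line 1 remove [oihk,iil] add [rix,imq,loja] -> 14 lines: gldfm cuc rix imq loja iej wzfag knkn xto izq ssmp zwq fiziz sucn
Hunk 4: at line 5 remove [wzfag,knkn] add [ittm] -> 13 lines: gldfm cuc rix imq loja iej ittm xto izq ssmp zwq fiziz sucn
Hunk 5: at line 7 remove [izq] add [wxh,jcm,syb] -> 15 lines: gldfm cuc rix imq loja iej ittm xto wxh jcm syb ssmp zwq fiziz sucn
Final line count: 15

Answer: 15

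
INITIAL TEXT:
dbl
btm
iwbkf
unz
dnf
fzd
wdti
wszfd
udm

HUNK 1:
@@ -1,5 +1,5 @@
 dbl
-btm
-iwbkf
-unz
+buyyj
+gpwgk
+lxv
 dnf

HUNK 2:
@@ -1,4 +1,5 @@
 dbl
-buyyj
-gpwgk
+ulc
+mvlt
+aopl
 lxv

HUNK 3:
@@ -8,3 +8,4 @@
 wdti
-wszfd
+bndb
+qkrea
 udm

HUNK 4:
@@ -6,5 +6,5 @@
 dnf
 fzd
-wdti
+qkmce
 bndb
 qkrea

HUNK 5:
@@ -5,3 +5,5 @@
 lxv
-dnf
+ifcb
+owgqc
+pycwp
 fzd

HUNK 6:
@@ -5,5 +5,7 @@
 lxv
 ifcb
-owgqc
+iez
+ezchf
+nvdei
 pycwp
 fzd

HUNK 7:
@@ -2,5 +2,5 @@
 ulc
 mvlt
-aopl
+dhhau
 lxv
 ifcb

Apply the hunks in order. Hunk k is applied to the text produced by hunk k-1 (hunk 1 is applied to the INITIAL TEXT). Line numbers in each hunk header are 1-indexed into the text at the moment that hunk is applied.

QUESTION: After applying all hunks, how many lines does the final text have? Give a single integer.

Answer: 15

Derivation:
Hunk 1: at line 1 remove [btm,iwbkf,unz] add [buyyj,gpwgk,lxv] -> 9 lines: dbl buyyj gpwgk lxv dnf fzd wdti wszfd udm
Hunk 2: at line 1 remove [buyyj,gpwgk] add [ulc,mvlt,aopl] -> 10 lines: dbl ulc mvlt aopl lxv dnf fzd wdti wszfd udm
Hunk 3: at line 8 remove [wszfd] add [bndb,qkrea] -> 11 lines: dbl ulc mvlt aopl lxv dnf fzd wdti bndb qkrea udm
Hunk 4: at line 6 remove [wdti] add [qkmce] -> 11 lines: dbl ulc mvlt aopl lxv dnf fzd qkmce bndb qkrea udm
Hunk 5: at line 5 remove [dnf] add [ifcb,owgqc,pycwp] -> 13 lines: dbl ulc mvlt aopl lxv ifcb owgqc pycwp fzd qkmce bndb qkrea udm
Hunk 6: at line 5 remove [owgqc] add [iez,ezchf,nvdei] -> 15 lines: dbl ulc mvlt aopl lxv ifcb iez ezchf nvdei pycwp fzd qkmce bndb qkrea udm
Hunk 7: at line 2 remove [aopl] add [dhhau] -> 15 lines: dbl ulc mvlt dhhau lxv ifcb iez ezchf nvdei pycwp fzd qkmce bndb qkrea udm
Final line count: 15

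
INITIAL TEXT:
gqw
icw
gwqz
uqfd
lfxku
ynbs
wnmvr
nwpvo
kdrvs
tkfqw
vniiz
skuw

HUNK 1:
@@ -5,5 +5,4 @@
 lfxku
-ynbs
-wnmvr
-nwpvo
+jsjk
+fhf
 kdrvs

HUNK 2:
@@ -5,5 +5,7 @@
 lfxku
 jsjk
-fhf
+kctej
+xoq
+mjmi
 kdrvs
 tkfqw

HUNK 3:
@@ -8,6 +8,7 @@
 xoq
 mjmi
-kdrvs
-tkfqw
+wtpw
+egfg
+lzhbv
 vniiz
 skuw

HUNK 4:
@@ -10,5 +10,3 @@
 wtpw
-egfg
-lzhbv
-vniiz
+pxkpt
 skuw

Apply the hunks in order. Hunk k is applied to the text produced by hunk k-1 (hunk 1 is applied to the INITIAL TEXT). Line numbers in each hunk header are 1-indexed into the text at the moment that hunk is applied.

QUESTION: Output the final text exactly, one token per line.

Hunk 1: at line 5 remove [ynbs,wnmvr,nwpvo] add [jsjk,fhf] -> 11 lines: gqw icw gwqz uqfd lfxku jsjk fhf kdrvs tkfqw vniiz skuw
Hunk 2: at line 5 remove [fhf] add [kctej,xoq,mjmi] -> 13 lines: gqw icw gwqz uqfd lfxku jsjk kctej xoq mjmi kdrvs tkfqw vniiz skuw
Hunk 3: at line 8 remove [kdrvs,tkfqw] add [wtpw,egfg,lzhbv] -> 14 lines: gqw icw gwqz uqfd lfxku jsjk kctej xoq mjmi wtpw egfg lzhbv vniiz skuw
Hunk 4: at line 10 remove [egfg,lzhbv,vniiz] add [pxkpt] -> 12 lines: gqw icw gwqz uqfd lfxku jsjk kctej xoq mjmi wtpw pxkpt skuw

Answer: gqw
icw
gwqz
uqfd
lfxku
jsjk
kctej
xoq
mjmi
wtpw
pxkpt
skuw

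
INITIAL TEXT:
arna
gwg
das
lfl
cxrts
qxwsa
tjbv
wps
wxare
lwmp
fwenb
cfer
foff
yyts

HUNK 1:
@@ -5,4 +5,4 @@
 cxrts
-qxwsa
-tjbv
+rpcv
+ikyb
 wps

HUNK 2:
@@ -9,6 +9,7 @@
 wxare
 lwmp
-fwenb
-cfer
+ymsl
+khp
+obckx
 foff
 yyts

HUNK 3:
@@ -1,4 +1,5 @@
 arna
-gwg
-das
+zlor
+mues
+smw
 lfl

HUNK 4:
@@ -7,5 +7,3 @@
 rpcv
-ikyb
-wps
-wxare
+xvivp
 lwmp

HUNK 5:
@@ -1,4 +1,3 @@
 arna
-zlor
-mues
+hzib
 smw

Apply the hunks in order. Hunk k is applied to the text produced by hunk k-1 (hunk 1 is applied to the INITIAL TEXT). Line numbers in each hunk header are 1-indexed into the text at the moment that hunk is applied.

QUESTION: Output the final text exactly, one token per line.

Hunk 1: at line 5 remove [qxwsa,tjbv] add [rpcv,ikyb] -> 14 lines: arna gwg das lfl cxrts rpcv ikyb wps wxare lwmp fwenb cfer foff yyts
Hunk 2: at line 9 remove [fwenb,cfer] add [ymsl,khp,obckx] -> 15 lines: arna gwg das lfl cxrts rpcv ikyb wps wxare lwmp ymsl khp obckx foff yyts
Hunk 3: at line 1 remove [gwg,das] add [zlor,mues,smw] -> 16 lines: arna zlor mues smw lfl cxrts rpcv ikyb wps wxare lwmp ymsl khp obckx foff yyts
Hunk 4: at line 7 remove [ikyb,wps,wxare] add [xvivp] -> 14 lines: arna zlor mues smw lfl cxrts rpcv xvivp lwmp ymsl khp obckx foff yyts
Hunk 5: at line 1 remove [zlor,mues] add [hzib] -> 13 lines: arna hzib smw lfl cxrts rpcv xvivp lwmp ymsl khp obckx foff yyts

Answer: arna
hzib
smw
lfl
cxrts
rpcv
xvivp
lwmp
ymsl
khp
obckx
foff
yyts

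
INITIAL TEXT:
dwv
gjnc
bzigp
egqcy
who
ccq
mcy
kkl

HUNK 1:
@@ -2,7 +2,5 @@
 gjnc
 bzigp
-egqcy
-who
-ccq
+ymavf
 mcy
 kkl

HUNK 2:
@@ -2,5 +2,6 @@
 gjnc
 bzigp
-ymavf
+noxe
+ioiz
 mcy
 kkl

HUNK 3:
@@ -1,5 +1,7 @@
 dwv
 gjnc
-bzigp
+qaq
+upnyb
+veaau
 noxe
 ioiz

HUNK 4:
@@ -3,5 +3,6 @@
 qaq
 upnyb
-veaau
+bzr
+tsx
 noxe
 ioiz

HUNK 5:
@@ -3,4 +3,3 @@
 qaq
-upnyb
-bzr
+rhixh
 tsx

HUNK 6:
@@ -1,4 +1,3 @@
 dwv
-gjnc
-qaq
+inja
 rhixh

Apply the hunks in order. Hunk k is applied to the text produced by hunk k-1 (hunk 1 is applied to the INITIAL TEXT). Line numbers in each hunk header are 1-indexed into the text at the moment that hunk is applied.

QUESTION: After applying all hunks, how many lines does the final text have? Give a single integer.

Hunk 1: at line 2 remove [egqcy,who,ccq] add [ymavf] -> 6 lines: dwv gjnc bzigp ymavf mcy kkl
Hunk 2: at line 2 remove [ymavf] add [noxe,ioiz] -> 7 lines: dwv gjnc bzigp noxe ioiz mcy kkl
Hunk 3: at line 1 remove [bzigp] add [qaq,upnyb,veaau] -> 9 lines: dwv gjnc qaq upnyb veaau noxe ioiz mcy kkl
Hunk 4: at line 3 remove [veaau] add [bzr,tsx] -> 10 lines: dwv gjnc qaq upnyb bzr tsx noxe ioiz mcy kkl
Hunk 5: at line 3 remove [upnyb,bzr] add [rhixh] -> 9 lines: dwv gjnc qaq rhixh tsx noxe ioiz mcy kkl
Hunk 6: at line 1 remove [gjnc,qaq] add [inja] -> 8 lines: dwv inja rhixh tsx noxe ioiz mcy kkl
Final line count: 8

Answer: 8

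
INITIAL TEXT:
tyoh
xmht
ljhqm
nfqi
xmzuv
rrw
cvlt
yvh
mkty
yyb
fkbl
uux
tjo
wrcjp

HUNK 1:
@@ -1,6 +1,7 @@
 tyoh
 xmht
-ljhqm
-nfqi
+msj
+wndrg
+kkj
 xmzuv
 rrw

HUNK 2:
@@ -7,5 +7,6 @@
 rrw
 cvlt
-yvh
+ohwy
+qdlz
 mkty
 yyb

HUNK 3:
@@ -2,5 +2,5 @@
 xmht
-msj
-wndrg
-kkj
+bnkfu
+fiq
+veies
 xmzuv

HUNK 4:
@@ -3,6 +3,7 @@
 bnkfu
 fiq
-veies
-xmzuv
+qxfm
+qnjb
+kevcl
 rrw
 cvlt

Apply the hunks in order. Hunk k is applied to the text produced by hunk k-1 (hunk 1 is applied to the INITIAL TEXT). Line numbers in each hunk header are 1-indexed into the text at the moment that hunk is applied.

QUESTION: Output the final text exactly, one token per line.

Hunk 1: at line 1 remove [ljhqm,nfqi] add [msj,wndrg,kkj] -> 15 lines: tyoh xmht msj wndrg kkj xmzuv rrw cvlt yvh mkty yyb fkbl uux tjo wrcjp
Hunk 2: at line 7 remove [yvh] add [ohwy,qdlz] -> 16 lines: tyoh xmht msj wndrg kkj xmzuv rrw cvlt ohwy qdlz mkty yyb fkbl uux tjo wrcjp
Hunk 3: at line 2 remove [msj,wndrg,kkj] add [bnkfu,fiq,veies] -> 16 lines: tyoh xmht bnkfu fiq veies xmzuv rrw cvlt ohwy qdlz mkty yyb fkbl uux tjo wrcjp
Hunk 4: at line 3 remove [veies,xmzuv] add [qxfm,qnjb,kevcl] -> 17 lines: tyoh xmht bnkfu fiq qxfm qnjb kevcl rrw cvlt ohwy qdlz mkty yyb fkbl uux tjo wrcjp

Answer: tyoh
xmht
bnkfu
fiq
qxfm
qnjb
kevcl
rrw
cvlt
ohwy
qdlz
mkty
yyb
fkbl
uux
tjo
wrcjp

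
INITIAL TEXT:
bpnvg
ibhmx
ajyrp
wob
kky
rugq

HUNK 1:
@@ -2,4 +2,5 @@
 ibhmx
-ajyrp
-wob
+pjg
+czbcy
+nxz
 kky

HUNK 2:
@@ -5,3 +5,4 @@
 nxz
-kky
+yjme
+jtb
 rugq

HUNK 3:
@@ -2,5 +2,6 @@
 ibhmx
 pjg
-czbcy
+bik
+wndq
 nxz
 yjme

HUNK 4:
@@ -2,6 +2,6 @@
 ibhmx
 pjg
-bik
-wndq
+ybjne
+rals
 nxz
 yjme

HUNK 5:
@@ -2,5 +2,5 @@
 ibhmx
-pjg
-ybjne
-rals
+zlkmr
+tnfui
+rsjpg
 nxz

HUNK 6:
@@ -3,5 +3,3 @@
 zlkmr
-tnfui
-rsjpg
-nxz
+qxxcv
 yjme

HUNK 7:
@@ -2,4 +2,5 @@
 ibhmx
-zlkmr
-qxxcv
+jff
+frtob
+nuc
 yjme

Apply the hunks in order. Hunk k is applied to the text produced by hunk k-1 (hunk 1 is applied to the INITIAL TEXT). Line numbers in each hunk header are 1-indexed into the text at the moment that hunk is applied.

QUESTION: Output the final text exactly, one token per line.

Hunk 1: at line 2 remove [ajyrp,wob] add [pjg,czbcy,nxz] -> 7 lines: bpnvg ibhmx pjg czbcy nxz kky rugq
Hunk 2: at line 5 remove [kky] add [yjme,jtb] -> 8 lines: bpnvg ibhmx pjg czbcy nxz yjme jtb rugq
Hunk 3: at line 2 remove [czbcy] add [bik,wndq] -> 9 lines: bpnvg ibhmx pjg bik wndq nxz yjme jtb rugq
Hunk 4: at line 2 remove [bik,wndq] add [ybjne,rals] -> 9 lines: bpnvg ibhmx pjg ybjne rals nxz yjme jtb rugq
Hunk 5: at line 2 remove [pjg,ybjne,rals] add [zlkmr,tnfui,rsjpg] -> 9 lines: bpnvg ibhmx zlkmr tnfui rsjpg nxz yjme jtb rugq
Hunk 6: at line 3 remove [tnfui,rsjpg,nxz] add [qxxcv] -> 7 lines: bpnvg ibhmx zlkmr qxxcv yjme jtb rugq
Hunk 7: at line 2 remove [zlkmr,qxxcv] add [jff,frtob,nuc] -> 8 lines: bpnvg ibhmx jff frtob nuc yjme jtb rugq

Answer: bpnvg
ibhmx
jff
frtob
nuc
yjme
jtb
rugq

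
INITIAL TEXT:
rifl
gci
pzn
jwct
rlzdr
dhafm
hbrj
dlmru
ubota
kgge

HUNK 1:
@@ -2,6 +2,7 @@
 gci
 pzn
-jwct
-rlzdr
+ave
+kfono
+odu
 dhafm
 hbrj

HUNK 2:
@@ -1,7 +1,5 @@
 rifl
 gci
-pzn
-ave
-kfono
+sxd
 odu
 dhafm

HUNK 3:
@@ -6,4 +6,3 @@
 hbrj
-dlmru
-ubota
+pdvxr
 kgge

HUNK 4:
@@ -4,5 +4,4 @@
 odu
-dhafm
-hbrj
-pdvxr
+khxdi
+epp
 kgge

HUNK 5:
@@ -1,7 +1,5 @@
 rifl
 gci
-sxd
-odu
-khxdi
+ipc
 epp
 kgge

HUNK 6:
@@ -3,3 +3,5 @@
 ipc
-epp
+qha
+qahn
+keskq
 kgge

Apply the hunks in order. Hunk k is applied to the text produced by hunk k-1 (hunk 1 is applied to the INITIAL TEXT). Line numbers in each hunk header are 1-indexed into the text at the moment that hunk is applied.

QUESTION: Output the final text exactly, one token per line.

Answer: rifl
gci
ipc
qha
qahn
keskq
kgge

Derivation:
Hunk 1: at line 2 remove [jwct,rlzdr] add [ave,kfono,odu] -> 11 lines: rifl gci pzn ave kfono odu dhafm hbrj dlmru ubota kgge
Hunk 2: at line 1 remove [pzn,ave,kfono] add [sxd] -> 9 lines: rifl gci sxd odu dhafm hbrj dlmru ubota kgge
Hunk 3: at line 6 remove [dlmru,ubota] add [pdvxr] -> 8 lines: rifl gci sxd odu dhafm hbrj pdvxr kgge
Hunk 4: at line 4 remove [dhafm,hbrj,pdvxr] add [khxdi,epp] -> 7 lines: rifl gci sxd odu khxdi epp kgge
Hunk 5: at line 1 remove [sxd,odu,khxdi] add [ipc] -> 5 lines: rifl gci ipc epp kgge
Hunk 6: at line 3 remove [epp] add [qha,qahn,keskq] -> 7 lines: rifl gci ipc qha qahn keskq kgge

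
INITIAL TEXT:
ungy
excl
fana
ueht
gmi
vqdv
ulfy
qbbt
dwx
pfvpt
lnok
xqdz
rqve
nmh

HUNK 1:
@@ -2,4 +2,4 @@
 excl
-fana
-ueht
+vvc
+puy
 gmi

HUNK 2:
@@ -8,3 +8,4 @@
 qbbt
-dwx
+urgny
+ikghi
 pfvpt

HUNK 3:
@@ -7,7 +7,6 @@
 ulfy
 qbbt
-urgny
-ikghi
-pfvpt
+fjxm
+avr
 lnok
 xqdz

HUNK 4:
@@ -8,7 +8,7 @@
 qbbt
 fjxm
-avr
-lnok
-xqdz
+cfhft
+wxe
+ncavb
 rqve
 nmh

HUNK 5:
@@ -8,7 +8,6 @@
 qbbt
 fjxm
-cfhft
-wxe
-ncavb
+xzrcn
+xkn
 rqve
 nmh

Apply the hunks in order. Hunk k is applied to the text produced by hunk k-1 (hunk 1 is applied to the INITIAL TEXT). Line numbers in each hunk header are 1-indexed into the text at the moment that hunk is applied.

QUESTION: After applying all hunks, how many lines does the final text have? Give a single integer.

Hunk 1: at line 2 remove [fana,ueht] add [vvc,puy] -> 14 lines: ungy excl vvc puy gmi vqdv ulfy qbbt dwx pfvpt lnok xqdz rqve nmh
Hunk 2: at line 8 remove [dwx] add [urgny,ikghi] -> 15 lines: ungy excl vvc puy gmi vqdv ulfy qbbt urgny ikghi pfvpt lnok xqdz rqve nmh
Hunk 3: at line 7 remove [urgny,ikghi,pfvpt] add [fjxm,avr] -> 14 lines: ungy excl vvc puy gmi vqdv ulfy qbbt fjxm avr lnok xqdz rqve nmh
Hunk 4: at line 8 remove [avr,lnok,xqdz] add [cfhft,wxe,ncavb] -> 14 lines: ungy excl vvc puy gmi vqdv ulfy qbbt fjxm cfhft wxe ncavb rqve nmh
Hunk 5: at line 8 remove [cfhft,wxe,ncavb] add [xzrcn,xkn] -> 13 lines: ungy excl vvc puy gmi vqdv ulfy qbbt fjxm xzrcn xkn rqve nmh
Final line count: 13

Answer: 13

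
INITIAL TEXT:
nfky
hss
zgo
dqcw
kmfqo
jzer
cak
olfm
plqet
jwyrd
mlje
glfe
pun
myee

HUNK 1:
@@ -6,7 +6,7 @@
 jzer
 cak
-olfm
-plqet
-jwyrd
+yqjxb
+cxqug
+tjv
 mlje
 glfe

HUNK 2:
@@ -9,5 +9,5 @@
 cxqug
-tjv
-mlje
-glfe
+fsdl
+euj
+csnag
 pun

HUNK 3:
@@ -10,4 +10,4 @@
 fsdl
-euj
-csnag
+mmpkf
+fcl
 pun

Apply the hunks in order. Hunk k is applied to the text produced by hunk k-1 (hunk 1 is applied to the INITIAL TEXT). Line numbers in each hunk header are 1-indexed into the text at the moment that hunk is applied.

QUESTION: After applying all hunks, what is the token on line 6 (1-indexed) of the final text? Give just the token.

Answer: jzer

Derivation:
Hunk 1: at line 6 remove [olfm,plqet,jwyrd] add [yqjxb,cxqug,tjv] -> 14 lines: nfky hss zgo dqcw kmfqo jzer cak yqjxb cxqug tjv mlje glfe pun myee
Hunk 2: at line 9 remove [tjv,mlje,glfe] add [fsdl,euj,csnag] -> 14 lines: nfky hss zgo dqcw kmfqo jzer cak yqjxb cxqug fsdl euj csnag pun myee
Hunk 3: at line 10 remove [euj,csnag] add [mmpkf,fcl] -> 14 lines: nfky hss zgo dqcw kmfqo jzer cak yqjxb cxqug fsdl mmpkf fcl pun myee
Final line 6: jzer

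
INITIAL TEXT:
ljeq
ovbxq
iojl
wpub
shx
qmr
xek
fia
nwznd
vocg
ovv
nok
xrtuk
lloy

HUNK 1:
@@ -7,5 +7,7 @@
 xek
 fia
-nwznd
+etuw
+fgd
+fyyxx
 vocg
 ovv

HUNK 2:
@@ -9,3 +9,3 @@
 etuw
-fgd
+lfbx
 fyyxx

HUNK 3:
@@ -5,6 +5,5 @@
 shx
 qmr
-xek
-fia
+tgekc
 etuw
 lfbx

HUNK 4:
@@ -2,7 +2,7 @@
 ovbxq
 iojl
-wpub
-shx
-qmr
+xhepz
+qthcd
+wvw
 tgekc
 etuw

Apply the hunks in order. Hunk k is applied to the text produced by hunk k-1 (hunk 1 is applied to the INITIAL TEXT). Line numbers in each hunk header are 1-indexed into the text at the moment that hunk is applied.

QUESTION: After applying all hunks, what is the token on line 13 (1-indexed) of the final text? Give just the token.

Answer: nok

Derivation:
Hunk 1: at line 7 remove [nwznd] add [etuw,fgd,fyyxx] -> 16 lines: ljeq ovbxq iojl wpub shx qmr xek fia etuw fgd fyyxx vocg ovv nok xrtuk lloy
Hunk 2: at line 9 remove [fgd] add [lfbx] -> 16 lines: ljeq ovbxq iojl wpub shx qmr xek fia etuw lfbx fyyxx vocg ovv nok xrtuk lloy
Hunk 3: at line 5 remove [xek,fia] add [tgekc] -> 15 lines: ljeq ovbxq iojl wpub shx qmr tgekc etuw lfbx fyyxx vocg ovv nok xrtuk lloy
Hunk 4: at line 2 remove [wpub,shx,qmr] add [xhepz,qthcd,wvw] -> 15 lines: ljeq ovbxq iojl xhepz qthcd wvw tgekc etuw lfbx fyyxx vocg ovv nok xrtuk lloy
Final line 13: nok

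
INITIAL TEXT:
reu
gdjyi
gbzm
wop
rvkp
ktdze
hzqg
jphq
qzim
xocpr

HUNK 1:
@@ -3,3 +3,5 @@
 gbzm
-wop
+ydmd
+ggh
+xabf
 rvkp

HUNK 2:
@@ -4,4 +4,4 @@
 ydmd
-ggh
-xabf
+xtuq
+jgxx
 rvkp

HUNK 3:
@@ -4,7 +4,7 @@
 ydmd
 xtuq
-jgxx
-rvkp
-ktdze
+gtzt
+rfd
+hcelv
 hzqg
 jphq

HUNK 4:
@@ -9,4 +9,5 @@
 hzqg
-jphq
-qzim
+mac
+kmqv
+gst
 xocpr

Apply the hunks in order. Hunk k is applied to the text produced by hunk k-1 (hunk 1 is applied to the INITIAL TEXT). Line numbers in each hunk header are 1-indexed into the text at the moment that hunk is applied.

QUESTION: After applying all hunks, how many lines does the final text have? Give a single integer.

Answer: 13

Derivation:
Hunk 1: at line 3 remove [wop] add [ydmd,ggh,xabf] -> 12 lines: reu gdjyi gbzm ydmd ggh xabf rvkp ktdze hzqg jphq qzim xocpr
Hunk 2: at line 4 remove [ggh,xabf] add [xtuq,jgxx] -> 12 lines: reu gdjyi gbzm ydmd xtuq jgxx rvkp ktdze hzqg jphq qzim xocpr
Hunk 3: at line 4 remove [jgxx,rvkp,ktdze] add [gtzt,rfd,hcelv] -> 12 lines: reu gdjyi gbzm ydmd xtuq gtzt rfd hcelv hzqg jphq qzim xocpr
Hunk 4: at line 9 remove [jphq,qzim] add [mac,kmqv,gst] -> 13 lines: reu gdjyi gbzm ydmd xtuq gtzt rfd hcelv hzqg mac kmqv gst xocpr
Final line count: 13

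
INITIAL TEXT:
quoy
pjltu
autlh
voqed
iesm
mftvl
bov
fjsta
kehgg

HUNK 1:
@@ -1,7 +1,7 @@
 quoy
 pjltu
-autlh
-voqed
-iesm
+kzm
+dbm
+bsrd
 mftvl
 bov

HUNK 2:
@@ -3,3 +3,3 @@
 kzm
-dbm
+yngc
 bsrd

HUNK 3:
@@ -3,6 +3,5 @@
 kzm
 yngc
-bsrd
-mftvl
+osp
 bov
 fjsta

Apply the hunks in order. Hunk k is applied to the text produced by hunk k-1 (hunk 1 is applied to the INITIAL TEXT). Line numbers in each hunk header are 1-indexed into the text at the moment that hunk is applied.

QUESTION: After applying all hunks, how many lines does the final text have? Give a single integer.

Hunk 1: at line 1 remove [autlh,voqed,iesm] add [kzm,dbm,bsrd] -> 9 lines: quoy pjltu kzm dbm bsrd mftvl bov fjsta kehgg
Hunk 2: at line 3 remove [dbm] add [yngc] -> 9 lines: quoy pjltu kzm yngc bsrd mftvl bov fjsta kehgg
Hunk 3: at line 3 remove [bsrd,mftvl] add [osp] -> 8 lines: quoy pjltu kzm yngc osp bov fjsta kehgg
Final line count: 8

Answer: 8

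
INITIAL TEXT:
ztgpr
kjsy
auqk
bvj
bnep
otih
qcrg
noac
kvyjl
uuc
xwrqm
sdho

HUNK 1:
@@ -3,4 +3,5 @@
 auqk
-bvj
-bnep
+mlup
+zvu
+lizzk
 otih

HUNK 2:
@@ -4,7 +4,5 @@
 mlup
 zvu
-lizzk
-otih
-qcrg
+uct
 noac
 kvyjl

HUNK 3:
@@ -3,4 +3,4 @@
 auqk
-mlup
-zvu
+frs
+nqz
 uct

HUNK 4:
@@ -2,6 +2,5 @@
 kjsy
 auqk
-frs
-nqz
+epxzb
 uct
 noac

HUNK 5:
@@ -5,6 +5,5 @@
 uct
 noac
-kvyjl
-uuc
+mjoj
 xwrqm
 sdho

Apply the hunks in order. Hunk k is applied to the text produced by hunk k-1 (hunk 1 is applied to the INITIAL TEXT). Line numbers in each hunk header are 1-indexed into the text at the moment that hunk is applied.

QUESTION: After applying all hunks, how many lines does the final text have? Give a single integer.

Hunk 1: at line 3 remove [bvj,bnep] add [mlup,zvu,lizzk] -> 13 lines: ztgpr kjsy auqk mlup zvu lizzk otih qcrg noac kvyjl uuc xwrqm sdho
Hunk 2: at line 4 remove [lizzk,otih,qcrg] add [uct] -> 11 lines: ztgpr kjsy auqk mlup zvu uct noac kvyjl uuc xwrqm sdho
Hunk 3: at line 3 remove [mlup,zvu] add [frs,nqz] -> 11 lines: ztgpr kjsy auqk frs nqz uct noac kvyjl uuc xwrqm sdho
Hunk 4: at line 2 remove [frs,nqz] add [epxzb] -> 10 lines: ztgpr kjsy auqk epxzb uct noac kvyjl uuc xwrqm sdho
Hunk 5: at line 5 remove [kvyjl,uuc] add [mjoj] -> 9 lines: ztgpr kjsy auqk epxzb uct noac mjoj xwrqm sdho
Final line count: 9

Answer: 9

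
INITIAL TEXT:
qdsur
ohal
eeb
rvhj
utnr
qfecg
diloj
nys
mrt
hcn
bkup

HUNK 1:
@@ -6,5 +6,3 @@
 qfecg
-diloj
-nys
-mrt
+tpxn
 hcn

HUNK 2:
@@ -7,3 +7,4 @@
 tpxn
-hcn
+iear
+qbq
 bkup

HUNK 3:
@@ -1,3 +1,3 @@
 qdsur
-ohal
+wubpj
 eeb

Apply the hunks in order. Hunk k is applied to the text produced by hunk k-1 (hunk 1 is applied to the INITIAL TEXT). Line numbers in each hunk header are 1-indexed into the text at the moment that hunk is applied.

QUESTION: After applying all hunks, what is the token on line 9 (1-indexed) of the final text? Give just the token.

Hunk 1: at line 6 remove [diloj,nys,mrt] add [tpxn] -> 9 lines: qdsur ohal eeb rvhj utnr qfecg tpxn hcn bkup
Hunk 2: at line 7 remove [hcn] add [iear,qbq] -> 10 lines: qdsur ohal eeb rvhj utnr qfecg tpxn iear qbq bkup
Hunk 3: at line 1 remove [ohal] add [wubpj] -> 10 lines: qdsur wubpj eeb rvhj utnr qfecg tpxn iear qbq bkup
Final line 9: qbq

Answer: qbq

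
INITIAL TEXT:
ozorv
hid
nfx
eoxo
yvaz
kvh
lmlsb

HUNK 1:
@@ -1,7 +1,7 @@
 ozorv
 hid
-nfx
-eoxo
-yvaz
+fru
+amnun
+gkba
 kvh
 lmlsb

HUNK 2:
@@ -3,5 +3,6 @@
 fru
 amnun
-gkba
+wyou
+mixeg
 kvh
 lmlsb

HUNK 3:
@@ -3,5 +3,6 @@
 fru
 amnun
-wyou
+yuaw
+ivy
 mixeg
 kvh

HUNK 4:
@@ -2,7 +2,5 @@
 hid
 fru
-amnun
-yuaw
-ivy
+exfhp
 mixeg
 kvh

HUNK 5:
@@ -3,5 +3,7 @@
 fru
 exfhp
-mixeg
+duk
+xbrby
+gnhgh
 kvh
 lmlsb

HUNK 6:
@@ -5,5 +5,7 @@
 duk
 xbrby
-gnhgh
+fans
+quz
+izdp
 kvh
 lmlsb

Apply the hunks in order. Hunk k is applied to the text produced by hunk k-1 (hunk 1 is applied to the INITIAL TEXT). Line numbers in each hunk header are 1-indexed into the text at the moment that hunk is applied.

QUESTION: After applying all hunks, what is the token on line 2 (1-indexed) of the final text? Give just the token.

Answer: hid

Derivation:
Hunk 1: at line 1 remove [nfx,eoxo,yvaz] add [fru,amnun,gkba] -> 7 lines: ozorv hid fru amnun gkba kvh lmlsb
Hunk 2: at line 3 remove [gkba] add [wyou,mixeg] -> 8 lines: ozorv hid fru amnun wyou mixeg kvh lmlsb
Hunk 3: at line 3 remove [wyou] add [yuaw,ivy] -> 9 lines: ozorv hid fru amnun yuaw ivy mixeg kvh lmlsb
Hunk 4: at line 2 remove [amnun,yuaw,ivy] add [exfhp] -> 7 lines: ozorv hid fru exfhp mixeg kvh lmlsb
Hunk 5: at line 3 remove [mixeg] add [duk,xbrby,gnhgh] -> 9 lines: ozorv hid fru exfhp duk xbrby gnhgh kvh lmlsb
Hunk 6: at line 5 remove [gnhgh] add [fans,quz,izdp] -> 11 lines: ozorv hid fru exfhp duk xbrby fans quz izdp kvh lmlsb
Final line 2: hid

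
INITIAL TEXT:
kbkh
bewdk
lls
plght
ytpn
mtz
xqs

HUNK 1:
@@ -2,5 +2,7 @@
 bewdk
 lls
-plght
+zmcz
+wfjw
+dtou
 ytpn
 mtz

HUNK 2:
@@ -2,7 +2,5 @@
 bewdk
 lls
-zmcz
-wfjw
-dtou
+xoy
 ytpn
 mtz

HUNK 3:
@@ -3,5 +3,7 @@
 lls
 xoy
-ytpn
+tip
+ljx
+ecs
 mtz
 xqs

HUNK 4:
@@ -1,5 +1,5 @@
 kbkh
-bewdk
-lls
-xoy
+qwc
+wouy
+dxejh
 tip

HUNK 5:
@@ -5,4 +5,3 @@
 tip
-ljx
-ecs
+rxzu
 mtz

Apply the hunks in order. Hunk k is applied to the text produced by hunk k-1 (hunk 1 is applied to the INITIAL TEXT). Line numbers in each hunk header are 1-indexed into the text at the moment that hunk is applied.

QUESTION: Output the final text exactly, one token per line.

Answer: kbkh
qwc
wouy
dxejh
tip
rxzu
mtz
xqs

Derivation:
Hunk 1: at line 2 remove [plght] add [zmcz,wfjw,dtou] -> 9 lines: kbkh bewdk lls zmcz wfjw dtou ytpn mtz xqs
Hunk 2: at line 2 remove [zmcz,wfjw,dtou] add [xoy] -> 7 lines: kbkh bewdk lls xoy ytpn mtz xqs
Hunk 3: at line 3 remove [ytpn] add [tip,ljx,ecs] -> 9 lines: kbkh bewdk lls xoy tip ljx ecs mtz xqs
Hunk 4: at line 1 remove [bewdk,lls,xoy] add [qwc,wouy,dxejh] -> 9 lines: kbkh qwc wouy dxejh tip ljx ecs mtz xqs
Hunk 5: at line 5 remove [ljx,ecs] add [rxzu] -> 8 lines: kbkh qwc wouy dxejh tip rxzu mtz xqs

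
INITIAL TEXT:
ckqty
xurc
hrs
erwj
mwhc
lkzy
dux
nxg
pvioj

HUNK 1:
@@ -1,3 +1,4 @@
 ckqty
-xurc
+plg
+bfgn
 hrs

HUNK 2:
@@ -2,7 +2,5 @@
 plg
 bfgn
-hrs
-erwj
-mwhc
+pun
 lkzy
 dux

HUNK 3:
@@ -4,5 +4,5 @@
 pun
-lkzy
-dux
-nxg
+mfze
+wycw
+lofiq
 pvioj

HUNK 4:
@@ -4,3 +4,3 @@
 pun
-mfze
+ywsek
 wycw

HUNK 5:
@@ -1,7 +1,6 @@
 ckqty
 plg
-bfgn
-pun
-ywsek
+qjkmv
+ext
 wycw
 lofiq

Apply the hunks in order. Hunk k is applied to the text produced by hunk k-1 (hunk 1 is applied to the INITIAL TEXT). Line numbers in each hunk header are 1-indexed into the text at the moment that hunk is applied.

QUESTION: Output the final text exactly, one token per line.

Answer: ckqty
plg
qjkmv
ext
wycw
lofiq
pvioj

Derivation:
Hunk 1: at line 1 remove [xurc] add [plg,bfgn] -> 10 lines: ckqty plg bfgn hrs erwj mwhc lkzy dux nxg pvioj
Hunk 2: at line 2 remove [hrs,erwj,mwhc] add [pun] -> 8 lines: ckqty plg bfgn pun lkzy dux nxg pvioj
Hunk 3: at line 4 remove [lkzy,dux,nxg] add [mfze,wycw,lofiq] -> 8 lines: ckqty plg bfgn pun mfze wycw lofiq pvioj
Hunk 4: at line 4 remove [mfze] add [ywsek] -> 8 lines: ckqty plg bfgn pun ywsek wycw lofiq pvioj
Hunk 5: at line 1 remove [bfgn,pun,ywsek] add [qjkmv,ext] -> 7 lines: ckqty plg qjkmv ext wycw lofiq pvioj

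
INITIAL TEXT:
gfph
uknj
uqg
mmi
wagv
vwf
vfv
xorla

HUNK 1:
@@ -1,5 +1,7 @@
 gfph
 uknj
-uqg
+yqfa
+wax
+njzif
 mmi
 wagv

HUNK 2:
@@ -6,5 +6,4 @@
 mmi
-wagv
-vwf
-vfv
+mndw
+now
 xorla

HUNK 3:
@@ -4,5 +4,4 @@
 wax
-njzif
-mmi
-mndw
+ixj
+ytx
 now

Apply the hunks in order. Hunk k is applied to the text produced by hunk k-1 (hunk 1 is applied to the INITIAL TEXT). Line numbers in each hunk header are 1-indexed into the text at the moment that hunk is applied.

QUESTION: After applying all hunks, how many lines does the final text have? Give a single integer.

Answer: 8

Derivation:
Hunk 1: at line 1 remove [uqg] add [yqfa,wax,njzif] -> 10 lines: gfph uknj yqfa wax njzif mmi wagv vwf vfv xorla
Hunk 2: at line 6 remove [wagv,vwf,vfv] add [mndw,now] -> 9 lines: gfph uknj yqfa wax njzif mmi mndw now xorla
Hunk 3: at line 4 remove [njzif,mmi,mndw] add [ixj,ytx] -> 8 lines: gfph uknj yqfa wax ixj ytx now xorla
Final line count: 8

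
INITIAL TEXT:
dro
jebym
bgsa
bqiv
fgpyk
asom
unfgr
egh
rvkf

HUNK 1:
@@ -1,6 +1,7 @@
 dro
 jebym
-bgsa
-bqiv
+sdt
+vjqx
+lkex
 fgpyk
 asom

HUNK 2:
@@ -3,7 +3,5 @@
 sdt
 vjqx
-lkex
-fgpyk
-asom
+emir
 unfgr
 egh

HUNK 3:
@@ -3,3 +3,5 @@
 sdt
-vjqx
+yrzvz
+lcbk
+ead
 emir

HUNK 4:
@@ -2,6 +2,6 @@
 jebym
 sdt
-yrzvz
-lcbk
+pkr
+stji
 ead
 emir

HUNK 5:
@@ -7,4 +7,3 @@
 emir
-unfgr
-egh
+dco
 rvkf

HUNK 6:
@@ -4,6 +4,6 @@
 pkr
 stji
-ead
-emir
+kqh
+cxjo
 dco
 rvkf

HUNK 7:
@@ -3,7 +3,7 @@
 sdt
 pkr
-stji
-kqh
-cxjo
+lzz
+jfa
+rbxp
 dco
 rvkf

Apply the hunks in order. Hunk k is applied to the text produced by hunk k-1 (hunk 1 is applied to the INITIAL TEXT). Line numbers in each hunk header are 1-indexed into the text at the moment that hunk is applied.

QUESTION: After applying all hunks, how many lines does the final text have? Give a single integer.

Hunk 1: at line 1 remove [bgsa,bqiv] add [sdt,vjqx,lkex] -> 10 lines: dro jebym sdt vjqx lkex fgpyk asom unfgr egh rvkf
Hunk 2: at line 3 remove [lkex,fgpyk,asom] add [emir] -> 8 lines: dro jebym sdt vjqx emir unfgr egh rvkf
Hunk 3: at line 3 remove [vjqx] add [yrzvz,lcbk,ead] -> 10 lines: dro jebym sdt yrzvz lcbk ead emir unfgr egh rvkf
Hunk 4: at line 2 remove [yrzvz,lcbk] add [pkr,stji] -> 10 lines: dro jebym sdt pkr stji ead emir unfgr egh rvkf
Hunk 5: at line 7 remove [unfgr,egh] add [dco] -> 9 lines: dro jebym sdt pkr stji ead emir dco rvkf
Hunk 6: at line 4 remove [ead,emir] add [kqh,cxjo] -> 9 lines: dro jebym sdt pkr stji kqh cxjo dco rvkf
Hunk 7: at line 3 remove [stji,kqh,cxjo] add [lzz,jfa,rbxp] -> 9 lines: dro jebym sdt pkr lzz jfa rbxp dco rvkf
Final line count: 9

Answer: 9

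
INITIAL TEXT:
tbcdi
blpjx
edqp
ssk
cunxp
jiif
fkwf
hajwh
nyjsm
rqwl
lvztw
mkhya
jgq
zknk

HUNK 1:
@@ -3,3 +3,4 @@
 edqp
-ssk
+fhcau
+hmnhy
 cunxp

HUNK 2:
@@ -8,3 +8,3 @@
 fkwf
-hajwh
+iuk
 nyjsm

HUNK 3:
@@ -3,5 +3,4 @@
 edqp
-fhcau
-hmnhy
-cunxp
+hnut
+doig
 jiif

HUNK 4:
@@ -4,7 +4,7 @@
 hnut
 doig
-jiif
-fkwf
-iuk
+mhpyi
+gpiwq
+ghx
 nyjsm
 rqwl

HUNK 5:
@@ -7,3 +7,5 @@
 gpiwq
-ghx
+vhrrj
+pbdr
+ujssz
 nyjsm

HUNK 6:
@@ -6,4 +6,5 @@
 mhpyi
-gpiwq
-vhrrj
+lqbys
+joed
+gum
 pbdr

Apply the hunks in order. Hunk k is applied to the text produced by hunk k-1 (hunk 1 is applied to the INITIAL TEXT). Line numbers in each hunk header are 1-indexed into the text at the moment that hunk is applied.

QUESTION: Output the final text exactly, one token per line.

Answer: tbcdi
blpjx
edqp
hnut
doig
mhpyi
lqbys
joed
gum
pbdr
ujssz
nyjsm
rqwl
lvztw
mkhya
jgq
zknk

Derivation:
Hunk 1: at line 3 remove [ssk] add [fhcau,hmnhy] -> 15 lines: tbcdi blpjx edqp fhcau hmnhy cunxp jiif fkwf hajwh nyjsm rqwl lvztw mkhya jgq zknk
Hunk 2: at line 8 remove [hajwh] add [iuk] -> 15 lines: tbcdi blpjx edqp fhcau hmnhy cunxp jiif fkwf iuk nyjsm rqwl lvztw mkhya jgq zknk
Hunk 3: at line 3 remove [fhcau,hmnhy,cunxp] add [hnut,doig] -> 14 lines: tbcdi blpjx edqp hnut doig jiif fkwf iuk nyjsm rqwl lvztw mkhya jgq zknk
Hunk 4: at line 4 remove [jiif,fkwf,iuk] add [mhpyi,gpiwq,ghx] -> 14 lines: tbcdi blpjx edqp hnut doig mhpyi gpiwq ghx nyjsm rqwl lvztw mkhya jgq zknk
Hunk 5: at line 7 remove [ghx] add [vhrrj,pbdr,ujssz] -> 16 lines: tbcdi blpjx edqp hnut doig mhpyi gpiwq vhrrj pbdr ujssz nyjsm rqwl lvztw mkhya jgq zknk
Hunk 6: at line 6 remove [gpiwq,vhrrj] add [lqbys,joed,gum] -> 17 lines: tbcdi blpjx edqp hnut doig mhpyi lqbys joed gum pbdr ujssz nyjsm rqwl lvztw mkhya jgq zknk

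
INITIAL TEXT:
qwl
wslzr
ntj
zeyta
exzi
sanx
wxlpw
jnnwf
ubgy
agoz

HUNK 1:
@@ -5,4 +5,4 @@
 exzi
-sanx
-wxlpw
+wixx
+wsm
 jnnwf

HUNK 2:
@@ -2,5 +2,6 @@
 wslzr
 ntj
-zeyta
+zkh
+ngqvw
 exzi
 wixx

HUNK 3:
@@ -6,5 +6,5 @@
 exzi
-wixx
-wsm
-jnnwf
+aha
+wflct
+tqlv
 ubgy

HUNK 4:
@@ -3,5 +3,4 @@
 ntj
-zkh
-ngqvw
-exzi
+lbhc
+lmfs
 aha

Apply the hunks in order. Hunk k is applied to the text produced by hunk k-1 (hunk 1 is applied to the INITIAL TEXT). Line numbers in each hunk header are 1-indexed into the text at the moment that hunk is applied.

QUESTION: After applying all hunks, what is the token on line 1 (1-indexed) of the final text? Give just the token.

Answer: qwl

Derivation:
Hunk 1: at line 5 remove [sanx,wxlpw] add [wixx,wsm] -> 10 lines: qwl wslzr ntj zeyta exzi wixx wsm jnnwf ubgy agoz
Hunk 2: at line 2 remove [zeyta] add [zkh,ngqvw] -> 11 lines: qwl wslzr ntj zkh ngqvw exzi wixx wsm jnnwf ubgy agoz
Hunk 3: at line 6 remove [wixx,wsm,jnnwf] add [aha,wflct,tqlv] -> 11 lines: qwl wslzr ntj zkh ngqvw exzi aha wflct tqlv ubgy agoz
Hunk 4: at line 3 remove [zkh,ngqvw,exzi] add [lbhc,lmfs] -> 10 lines: qwl wslzr ntj lbhc lmfs aha wflct tqlv ubgy agoz
Final line 1: qwl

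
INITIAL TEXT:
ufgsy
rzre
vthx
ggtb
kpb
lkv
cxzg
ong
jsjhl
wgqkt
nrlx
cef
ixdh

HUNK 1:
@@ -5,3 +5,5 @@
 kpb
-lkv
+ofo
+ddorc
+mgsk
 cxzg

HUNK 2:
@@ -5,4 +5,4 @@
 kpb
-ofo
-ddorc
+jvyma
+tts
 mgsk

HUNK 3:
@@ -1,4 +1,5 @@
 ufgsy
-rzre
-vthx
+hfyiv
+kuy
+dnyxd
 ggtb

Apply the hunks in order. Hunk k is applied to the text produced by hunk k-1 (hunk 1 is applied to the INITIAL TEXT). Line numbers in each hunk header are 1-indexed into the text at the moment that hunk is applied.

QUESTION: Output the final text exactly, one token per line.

Hunk 1: at line 5 remove [lkv] add [ofo,ddorc,mgsk] -> 15 lines: ufgsy rzre vthx ggtb kpb ofo ddorc mgsk cxzg ong jsjhl wgqkt nrlx cef ixdh
Hunk 2: at line 5 remove [ofo,ddorc] add [jvyma,tts] -> 15 lines: ufgsy rzre vthx ggtb kpb jvyma tts mgsk cxzg ong jsjhl wgqkt nrlx cef ixdh
Hunk 3: at line 1 remove [rzre,vthx] add [hfyiv,kuy,dnyxd] -> 16 lines: ufgsy hfyiv kuy dnyxd ggtb kpb jvyma tts mgsk cxzg ong jsjhl wgqkt nrlx cef ixdh

Answer: ufgsy
hfyiv
kuy
dnyxd
ggtb
kpb
jvyma
tts
mgsk
cxzg
ong
jsjhl
wgqkt
nrlx
cef
ixdh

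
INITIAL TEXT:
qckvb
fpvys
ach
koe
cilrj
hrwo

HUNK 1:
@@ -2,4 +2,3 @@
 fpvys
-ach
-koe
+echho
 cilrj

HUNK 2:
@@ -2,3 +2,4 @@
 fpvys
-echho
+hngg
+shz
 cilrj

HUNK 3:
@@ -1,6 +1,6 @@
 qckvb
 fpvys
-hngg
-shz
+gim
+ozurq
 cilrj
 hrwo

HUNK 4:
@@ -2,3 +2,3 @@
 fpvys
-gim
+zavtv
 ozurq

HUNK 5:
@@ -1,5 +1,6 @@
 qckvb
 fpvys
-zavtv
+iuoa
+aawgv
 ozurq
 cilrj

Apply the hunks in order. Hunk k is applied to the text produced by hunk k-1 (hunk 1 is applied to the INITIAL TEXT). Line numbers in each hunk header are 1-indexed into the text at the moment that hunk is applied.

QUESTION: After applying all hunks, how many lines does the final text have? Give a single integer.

Hunk 1: at line 2 remove [ach,koe] add [echho] -> 5 lines: qckvb fpvys echho cilrj hrwo
Hunk 2: at line 2 remove [echho] add [hngg,shz] -> 6 lines: qckvb fpvys hngg shz cilrj hrwo
Hunk 3: at line 1 remove [hngg,shz] add [gim,ozurq] -> 6 lines: qckvb fpvys gim ozurq cilrj hrwo
Hunk 4: at line 2 remove [gim] add [zavtv] -> 6 lines: qckvb fpvys zavtv ozurq cilrj hrwo
Hunk 5: at line 1 remove [zavtv] add [iuoa,aawgv] -> 7 lines: qckvb fpvys iuoa aawgv ozurq cilrj hrwo
Final line count: 7

Answer: 7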